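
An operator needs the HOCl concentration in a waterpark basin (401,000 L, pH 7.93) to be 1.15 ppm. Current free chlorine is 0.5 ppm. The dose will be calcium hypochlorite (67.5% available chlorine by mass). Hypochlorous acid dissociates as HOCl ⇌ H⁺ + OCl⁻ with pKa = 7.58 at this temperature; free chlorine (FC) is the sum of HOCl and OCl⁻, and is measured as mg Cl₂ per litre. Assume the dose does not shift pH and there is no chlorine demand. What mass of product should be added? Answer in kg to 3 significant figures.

[OCl⁻]/[HOCl] = 10^(pH − pKa) = 10^(7.93 − 7.58) = 2.239; fraction as HOCl = 1/(1 + 2.239) = 0.3088.
Free chlorine required for 1.15 ppm HOCl: 1.15 / 0.3088 = 3.725 ppm.
FC to add: 3.725 − 0.5 = 3.225 mg/L as Cl₂.
Cl₂ equivalent: 3.225 mg/L × 401,000 L = 1293 g.
Product at 67.5% available Cl: 1293 / 0.675 = 1916 g.

1.92 kg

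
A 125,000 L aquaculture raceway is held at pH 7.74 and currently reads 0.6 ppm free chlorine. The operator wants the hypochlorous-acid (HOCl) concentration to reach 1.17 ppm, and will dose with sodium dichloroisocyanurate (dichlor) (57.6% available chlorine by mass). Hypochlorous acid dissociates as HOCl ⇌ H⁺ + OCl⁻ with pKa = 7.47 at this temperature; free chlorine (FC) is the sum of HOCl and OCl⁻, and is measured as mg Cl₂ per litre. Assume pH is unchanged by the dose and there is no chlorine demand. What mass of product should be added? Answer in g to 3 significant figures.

[OCl⁻]/[HOCl] = 10^(pH − pKa) = 10^(7.74 − 7.47) = 1.862; fraction as HOCl = 1/(1 + 1.862) = 0.3494.
Free chlorine required for 1.17 ppm HOCl: 1.17 / 0.3494 = 3.349 ppm.
FC to add: 3.349 − 0.6 = 2.749 mg/L as Cl₂.
Cl₂ equivalent: 2.749 mg/L × 125,000 L = 343.6 g.
Product at 57.6% available Cl: 343.6 / 0.576 = 596.5 g.

596 g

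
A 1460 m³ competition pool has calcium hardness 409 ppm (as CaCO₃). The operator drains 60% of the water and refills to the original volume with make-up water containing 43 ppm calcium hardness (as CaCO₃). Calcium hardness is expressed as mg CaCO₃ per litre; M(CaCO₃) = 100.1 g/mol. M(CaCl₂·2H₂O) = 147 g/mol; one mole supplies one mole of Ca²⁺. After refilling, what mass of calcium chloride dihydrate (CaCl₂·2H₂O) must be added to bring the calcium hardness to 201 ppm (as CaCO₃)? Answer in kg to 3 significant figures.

24.9 kg

Volume: 1460 m³ = 1,460,000 L.
After draining 60% and refilling: 409 × 0.40 + 43 × 0.60 = 189.4 ppm.
Deficit to target: 201 − 189.4 = 11.6 mg/L.
As CaCO₃: 11.6 mg/L × 1,460,000 L = 16,940 g; ÷ 100.1 = 169.2 mol Ca²⁺.
Mass: 169.2 × 147 = 24,870 g.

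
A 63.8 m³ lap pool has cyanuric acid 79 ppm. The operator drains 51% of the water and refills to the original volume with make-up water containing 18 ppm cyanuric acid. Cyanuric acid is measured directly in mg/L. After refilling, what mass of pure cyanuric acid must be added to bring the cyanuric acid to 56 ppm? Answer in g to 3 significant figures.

Volume: 63.8 m³ = 63,800 L.
After draining 51% and refilling: 79 × 0.49 + 18 × 0.51 = 47.89 ppm.
Deficit to target: 56 − 47.89 = 8.11 mg/L.
Mass: 8.11 mg/L × 63,800 L = 517.4 g cyanuric acid.

517 g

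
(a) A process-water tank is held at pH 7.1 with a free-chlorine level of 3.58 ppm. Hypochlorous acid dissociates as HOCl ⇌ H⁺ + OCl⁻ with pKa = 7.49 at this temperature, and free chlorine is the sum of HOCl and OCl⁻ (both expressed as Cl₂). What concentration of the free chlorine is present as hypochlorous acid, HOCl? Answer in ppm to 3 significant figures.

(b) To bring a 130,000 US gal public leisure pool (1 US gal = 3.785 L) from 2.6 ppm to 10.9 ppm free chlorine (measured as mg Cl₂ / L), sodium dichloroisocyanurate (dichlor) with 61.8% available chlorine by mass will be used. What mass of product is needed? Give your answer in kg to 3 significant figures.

(a) 2.54 ppm; (b) 6.61 kg

(a) [OCl⁻]/[HOCl] = 10^(pH − pKa) = 10^(7.1 − 7.49) = 10^-0.39 = 0.4074.
(a) Fraction as HOCl = 1 / (1 + 0.4074) = 0.7105.
(a) HOCl = 0.7105 × 3.58 ppm = 2.544 ppm.

(b) Volume: 130,000 US gal × 3.785 L/gal = 492,050 L.
(b) Chlorine deficit: 10.9 − 2.6 = 8.3 ppm = 8.3 mg/L as Cl₂.
(b) Cl₂ equivalent needed: 8.3 mg/L × 492,050 L = 4,084,000 mg = 4084 g.
(b) Product at 61.8% available chlorine: 4084 / 0.618 = 6608 g.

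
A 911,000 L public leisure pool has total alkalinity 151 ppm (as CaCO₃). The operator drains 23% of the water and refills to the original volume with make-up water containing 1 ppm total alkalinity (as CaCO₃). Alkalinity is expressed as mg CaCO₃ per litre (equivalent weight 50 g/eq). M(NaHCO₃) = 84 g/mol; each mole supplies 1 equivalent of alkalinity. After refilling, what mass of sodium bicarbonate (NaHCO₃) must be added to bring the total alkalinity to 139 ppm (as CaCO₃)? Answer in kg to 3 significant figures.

34.4 kg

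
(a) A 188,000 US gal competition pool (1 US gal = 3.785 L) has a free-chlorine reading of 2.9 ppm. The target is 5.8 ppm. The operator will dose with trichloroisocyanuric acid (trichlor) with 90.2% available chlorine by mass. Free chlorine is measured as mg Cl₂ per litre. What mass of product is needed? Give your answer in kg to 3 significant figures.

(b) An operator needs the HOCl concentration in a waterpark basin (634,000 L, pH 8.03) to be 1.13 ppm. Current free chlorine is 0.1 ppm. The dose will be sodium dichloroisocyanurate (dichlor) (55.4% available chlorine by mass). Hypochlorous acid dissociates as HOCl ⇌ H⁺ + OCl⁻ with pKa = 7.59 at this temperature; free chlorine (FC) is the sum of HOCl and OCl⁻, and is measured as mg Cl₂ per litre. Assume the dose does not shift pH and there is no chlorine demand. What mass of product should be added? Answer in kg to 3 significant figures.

(a) Volume: 188,000 US gal × 3.785 L/gal = 711,580 L.
(a) Chlorine deficit: 5.8 − 2.9 = 2.9 ppm = 2.9 mg/L as Cl₂.
(a) Cl₂ equivalent needed: 2.9 mg/L × 711,580 L = 2,064,000 mg = 2064 g.
(a) Product at 90.2% available chlorine: 2064 / 0.902 = 2288 g.

(b) [OCl⁻]/[HOCl] = 10^(pH − pKa) = 10^(8.03 − 7.59) = 2.754; fraction as HOCl = 1/(1 + 2.754) = 0.2664.
(b) Free chlorine required for 1.13 ppm HOCl: 1.13 / 0.2664 = 4.242 ppm.
(b) FC to add: 4.242 − 0.1 = 4.142 mg/L as Cl₂.
(b) Cl₂ equivalent: 4.142 mg/L × 634,000 L = 2626 g.
(b) Product at 55.4% available Cl: 2626 / 0.554 = 4740 g.

(a) 2.29 kg; (b) 4.74 kg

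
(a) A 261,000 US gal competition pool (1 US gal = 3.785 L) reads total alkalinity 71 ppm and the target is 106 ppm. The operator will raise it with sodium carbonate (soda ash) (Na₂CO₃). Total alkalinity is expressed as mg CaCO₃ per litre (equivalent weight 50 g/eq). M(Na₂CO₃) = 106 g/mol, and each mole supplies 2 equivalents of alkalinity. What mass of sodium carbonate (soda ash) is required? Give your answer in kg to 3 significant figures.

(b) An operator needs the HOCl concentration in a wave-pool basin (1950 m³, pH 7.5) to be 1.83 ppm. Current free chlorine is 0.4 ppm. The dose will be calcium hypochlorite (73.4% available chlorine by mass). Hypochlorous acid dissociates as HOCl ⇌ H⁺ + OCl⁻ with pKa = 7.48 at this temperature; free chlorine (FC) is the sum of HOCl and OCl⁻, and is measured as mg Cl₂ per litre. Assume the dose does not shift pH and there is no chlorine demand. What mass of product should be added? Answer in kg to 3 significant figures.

(a) Volume: 261,000 US gal × 3.785 L/gal = 987,885 L.
(a) Alkalinity to add: (106 − 71) = 35 mg/L as CaCO₃ × 987,885 L = 34,580 g as CaCO₃.
(a) Equivalents: 34,580 g ÷ 50 g/eq = 691.5 eq.
(a) Each mole of Na₂CO₃ supplies 2 eq, so 691.5 / 2 = 345.8 mol.
(a) Mass: 345.8 mol × 106 g/mol = 36,650 g.

(b) Volume: 1950 m³ = 1,950,000 L.
(b) [OCl⁻]/[HOCl] = 10^(pH − pKa) = 10^(7.5 − 7.48) = 1.047; fraction as HOCl = 1/(1 + 1.047) = 0.4885.
(b) Free chlorine required for 1.83 ppm HOCl: 1.83 / 0.4885 = 3.746 ppm.
(b) FC to add: 3.746 − 0.4 = 3.346 mg/L as Cl₂.
(b) Cl₂ equivalent: 3.346 mg/L × 1,950,000 L = 6525 g.
(b) Product at 73.4% available Cl: 6525 / 0.734 = 8890 g.

(a) 36.7 kg; (b) 8.89 kg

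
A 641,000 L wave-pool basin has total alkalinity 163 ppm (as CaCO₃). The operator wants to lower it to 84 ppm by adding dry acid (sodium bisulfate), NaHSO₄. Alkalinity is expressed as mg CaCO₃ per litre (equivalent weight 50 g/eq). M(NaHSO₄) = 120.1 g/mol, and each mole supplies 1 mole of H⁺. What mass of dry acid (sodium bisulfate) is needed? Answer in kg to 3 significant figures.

Alkalinity to neutralize: (163 − 84) = 79 mg/L as CaCO₃ × 641,000 L = 50,640 g as CaCO₃.
Equivalents of H⁺ required: 50,640 ÷ 50 g/eq = 1013 eq = 1013 mol NaHSO₄.
Mass of NaHSO₄: 1013 × 120.1 = 121,600 g.

122 kg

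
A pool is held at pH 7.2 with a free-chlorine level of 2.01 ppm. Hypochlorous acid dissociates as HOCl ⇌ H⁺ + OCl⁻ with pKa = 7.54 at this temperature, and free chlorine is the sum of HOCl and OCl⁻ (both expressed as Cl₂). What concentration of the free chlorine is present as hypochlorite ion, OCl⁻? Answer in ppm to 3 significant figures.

0.631 ppm

[OCl⁻]/[HOCl] = 10^(pH − pKa) = 10^(7.2 − 7.54) = 10^-0.34 = 0.4571.
Fraction as HOCl = 1 / (1 + 0.4571) = 0.6863.
OCl⁻ = (1 − 0.6863) × 2.01 ppm = 0.6305 ppm.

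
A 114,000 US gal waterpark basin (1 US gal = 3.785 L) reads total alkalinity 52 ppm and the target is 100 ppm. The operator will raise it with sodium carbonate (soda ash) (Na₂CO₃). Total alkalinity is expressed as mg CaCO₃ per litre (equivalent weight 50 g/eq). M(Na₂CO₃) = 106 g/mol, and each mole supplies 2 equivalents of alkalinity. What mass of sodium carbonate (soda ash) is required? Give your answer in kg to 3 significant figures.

22.0 kg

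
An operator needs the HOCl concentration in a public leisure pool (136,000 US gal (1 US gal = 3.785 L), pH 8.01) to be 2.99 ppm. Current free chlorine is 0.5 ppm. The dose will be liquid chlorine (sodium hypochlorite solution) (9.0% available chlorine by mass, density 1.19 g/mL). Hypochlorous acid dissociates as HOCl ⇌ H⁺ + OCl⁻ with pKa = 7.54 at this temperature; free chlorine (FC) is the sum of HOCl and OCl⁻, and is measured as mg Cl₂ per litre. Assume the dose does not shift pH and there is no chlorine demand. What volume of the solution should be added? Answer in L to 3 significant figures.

54.4 L

Volume: 136,000 US gal × 3.785 L/gal = 514,760 L.
[OCl⁻]/[HOCl] = 10^(pH − pKa) = 10^(8.01 − 7.54) = 2.951; fraction as HOCl = 1/(1 + 2.951) = 0.2531.
Free chlorine required for 2.99 ppm HOCl: 2.99 / 0.2531 = 11.81 ppm.
FC to add: 11.81 − 0.5 = 11.31 mg/L as Cl₂.
Cl₂ equivalent: 11.31 mg/L × 514,760 L = 5824 g.
Product at 9.0% available Cl: 5824 / 0.09 = 64,710 g.
Volume: 64,710 g ÷ 1.19 g/mL = 54,380 mL.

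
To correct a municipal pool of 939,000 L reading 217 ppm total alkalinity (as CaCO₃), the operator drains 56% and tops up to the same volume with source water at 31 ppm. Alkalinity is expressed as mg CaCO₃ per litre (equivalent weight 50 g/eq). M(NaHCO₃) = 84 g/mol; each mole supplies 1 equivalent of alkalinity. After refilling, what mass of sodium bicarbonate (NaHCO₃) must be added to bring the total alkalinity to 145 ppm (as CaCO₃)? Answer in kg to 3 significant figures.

After draining 56% and refilling: 217 × 0.44 + 31 × 0.56 = 112.84 ppm.
Deficit to target: 145 − 112.84 = 32.16 mg/L.
As CaCO₃: 32.16 mg/L × 939,000 L = 30,200 g; ÷ 50 g/eq ÷ 1 = 604 mol NaHCO₃.
Mass: 604 × 84 = 50,730 g.

50.7 kg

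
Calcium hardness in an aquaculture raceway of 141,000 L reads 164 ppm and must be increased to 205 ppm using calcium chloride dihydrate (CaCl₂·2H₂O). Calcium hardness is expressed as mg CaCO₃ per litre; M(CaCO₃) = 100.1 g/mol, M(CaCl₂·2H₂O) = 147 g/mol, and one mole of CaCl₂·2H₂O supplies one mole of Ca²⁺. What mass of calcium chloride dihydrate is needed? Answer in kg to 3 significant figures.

Hardness to add: (205 − 164) = 41 mg/L as CaCO₃ × 141,000 L = 5781 g as CaCO₃.
Moles of Ca²⁺ (1 mol Ca²⁺ ≡ 1 mol CaCO₃): 5781 / 100.1 g/mol = 57.75 mol.
Mass of CaCl₂·2H₂O: 57.75 × 147 = 8490 g.

8.49 kg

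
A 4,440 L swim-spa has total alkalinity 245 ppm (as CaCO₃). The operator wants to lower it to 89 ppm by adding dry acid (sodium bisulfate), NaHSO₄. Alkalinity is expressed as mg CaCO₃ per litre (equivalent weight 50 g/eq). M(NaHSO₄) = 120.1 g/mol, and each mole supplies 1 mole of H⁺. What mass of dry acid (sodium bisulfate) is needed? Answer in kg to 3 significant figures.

Alkalinity to neutralize: (245 − 89) = 156 mg/L as CaCO₃ × 4,440 L = 692.6 g as CaCO₃.
Equivalents of H⁺ required: 692.6 ÷ 50 g/eq = 13.85 eq = 13.85 mol NaHSO₄.
Mass of NaHSO₄: 13.85 × 120.1 = 1664 g.

1.66 kg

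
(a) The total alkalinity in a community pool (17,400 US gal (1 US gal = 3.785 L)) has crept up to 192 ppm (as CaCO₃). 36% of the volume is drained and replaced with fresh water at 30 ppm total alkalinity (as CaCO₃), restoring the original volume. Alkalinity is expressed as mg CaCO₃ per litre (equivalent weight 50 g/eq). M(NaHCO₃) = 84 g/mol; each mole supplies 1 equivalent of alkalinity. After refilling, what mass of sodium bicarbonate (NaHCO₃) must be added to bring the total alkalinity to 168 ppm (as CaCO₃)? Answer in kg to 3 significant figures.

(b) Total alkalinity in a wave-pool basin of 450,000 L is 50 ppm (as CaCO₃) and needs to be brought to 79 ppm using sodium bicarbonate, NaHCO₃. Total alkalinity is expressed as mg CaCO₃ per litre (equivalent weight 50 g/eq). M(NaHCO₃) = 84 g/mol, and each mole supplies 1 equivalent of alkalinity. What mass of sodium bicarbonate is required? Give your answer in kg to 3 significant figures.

(a) Volume: 17,400 US gal × 3.785 L/gal = 65,859 L.
(a) After draining 36% and refilling: 192 × 0.64 + 30 × 0.36 = 133.68 ppm.
(a) Deficit to target: 168 − 133.68 = 34.32 mg/L.
(a) As CaCO₃: 34.32 mg/L × 65,859 L = 2260 g; ÷ 50 g/eq ÷ 1 = 45.21 mol NaHCO₃.
(a) Mass: 45.21 × 84 = 3797 g.

(b) Alkalinity to add: (79 − 50) = 29 mg/L as CaCO₃ × 450,000 L = 13,050 g as CaCO₃.
(b) Equivalents: 13,050 g ÷ 50 g/eq = 261 eq.
(b) NaHCO₃ supplies 1 eq per mole → 261 mol.
(b) Mass: 261 mol × 84 g/mol = 21,920 g.

(a) 3.80 kg; (b) 21.9 kg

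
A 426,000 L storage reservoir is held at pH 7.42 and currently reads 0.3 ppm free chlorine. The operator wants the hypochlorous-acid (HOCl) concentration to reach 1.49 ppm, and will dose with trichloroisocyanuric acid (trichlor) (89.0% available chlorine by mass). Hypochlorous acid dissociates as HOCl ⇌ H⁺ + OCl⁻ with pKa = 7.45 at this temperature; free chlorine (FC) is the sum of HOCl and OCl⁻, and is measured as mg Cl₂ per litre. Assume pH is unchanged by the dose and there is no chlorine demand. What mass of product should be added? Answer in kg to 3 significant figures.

1.24 kg

[OCl⁻]/[HOCl] = 10^(pH − pKa) = 10^(7.42 − 7.45) = 0.9333; fraction as HOCl = 1/(1 + 0.9333) = 0.5173.
Free chlorine required for 1.49 ppm HOCl: 1.49 / 0.5173 = 2.881 ppm.
FC to add: 2.881 − 0.3 = 2.581 mg/L as Cl₂.
Cl₂ equivalent: 2.581 mg/L × 426,000 L = 1099 g.
Product at 89.0% available Cl: 1099 / 0.89 = 1235 g.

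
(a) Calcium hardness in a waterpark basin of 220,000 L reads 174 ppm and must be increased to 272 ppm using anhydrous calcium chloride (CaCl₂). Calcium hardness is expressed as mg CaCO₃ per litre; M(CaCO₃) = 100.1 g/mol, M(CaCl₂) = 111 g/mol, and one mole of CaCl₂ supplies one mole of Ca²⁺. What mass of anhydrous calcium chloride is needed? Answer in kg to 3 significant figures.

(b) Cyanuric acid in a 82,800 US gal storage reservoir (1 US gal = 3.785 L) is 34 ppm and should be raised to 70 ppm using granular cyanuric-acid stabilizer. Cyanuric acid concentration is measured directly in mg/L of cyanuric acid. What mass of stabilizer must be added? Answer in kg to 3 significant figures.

(a) 23.9 kg; (b) 11.3 kg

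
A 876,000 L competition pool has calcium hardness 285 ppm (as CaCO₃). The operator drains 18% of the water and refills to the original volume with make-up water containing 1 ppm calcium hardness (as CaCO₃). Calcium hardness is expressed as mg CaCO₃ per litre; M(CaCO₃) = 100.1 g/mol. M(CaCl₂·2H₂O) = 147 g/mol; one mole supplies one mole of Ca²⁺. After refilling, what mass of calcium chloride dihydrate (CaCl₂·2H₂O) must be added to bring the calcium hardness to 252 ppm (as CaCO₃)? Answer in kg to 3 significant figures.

23.3 kg

After draining 18% and refilling: 285 × 0.82 + 1 × 0.18 = 233.88 ppm.
Deficit to target: 252 − 233.88 = 18.12 mg/L.
As CaCO₃: 18.12 mg/L × 876,000 L = 15,870 g; ÷ 100.1 = 158.6 mol Ca²⁺.
Mass: 158.6 × 147 = 23,310 g.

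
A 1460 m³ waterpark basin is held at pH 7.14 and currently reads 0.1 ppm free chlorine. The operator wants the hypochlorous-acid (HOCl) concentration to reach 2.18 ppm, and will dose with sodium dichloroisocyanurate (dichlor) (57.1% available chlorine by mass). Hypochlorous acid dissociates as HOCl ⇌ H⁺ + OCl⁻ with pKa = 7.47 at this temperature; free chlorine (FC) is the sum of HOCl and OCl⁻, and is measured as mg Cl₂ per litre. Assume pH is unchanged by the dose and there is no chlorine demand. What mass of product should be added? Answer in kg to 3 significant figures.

7.93 kg

Volume: 1460 m³ = 1,460,000 L.
[OCl⁻]/[HOCl] = 10^(pH − pKa) = 10^(7.14 − 7.47) = 0.4677; fraction as HOCl = 1/(1 + 0.4677) = 0.6813.
Free chlorine required for 2.18 ppm HOCl: 2.18 / 0.6813 = 3.2 ppm.
FC to add: 3.2 − 0.1 = 3.1 mg/L as Cl₂.
Cl₂ equivalent: 3.1 mg/L × 1,460,000 L = 4526 g.
Product at 57.1% available Cl: 4526 / 0.571 = 7926 g.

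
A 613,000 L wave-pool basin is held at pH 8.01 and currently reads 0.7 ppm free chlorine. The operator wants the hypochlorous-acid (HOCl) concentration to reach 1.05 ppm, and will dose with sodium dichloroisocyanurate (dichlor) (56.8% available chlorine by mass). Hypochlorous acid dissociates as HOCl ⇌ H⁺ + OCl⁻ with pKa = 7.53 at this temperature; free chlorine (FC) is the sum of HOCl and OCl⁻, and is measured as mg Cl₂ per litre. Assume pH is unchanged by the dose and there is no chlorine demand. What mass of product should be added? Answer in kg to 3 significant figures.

3.80 kg

[OCl⁻]/[HOCl] = 10^(pH − pKa) = 10^(8.01 − 7.53) = 3.02; fraction as HOCl = 1/(1 + 3.02) = 0.2488.
Free chlorine required for 1.05 ppm HOCl: 1.05 / 0.2488 = 4.221 ppm.
FC to add: 4.221 − 0.7 = 3.521 mg/L as Cl₂.
Cl₂ equivalent: 3.521 mg/L × 613,000 L = 2158 g.
Product at 56.8% available Cl: 2158 / 0.568 = 3800 g.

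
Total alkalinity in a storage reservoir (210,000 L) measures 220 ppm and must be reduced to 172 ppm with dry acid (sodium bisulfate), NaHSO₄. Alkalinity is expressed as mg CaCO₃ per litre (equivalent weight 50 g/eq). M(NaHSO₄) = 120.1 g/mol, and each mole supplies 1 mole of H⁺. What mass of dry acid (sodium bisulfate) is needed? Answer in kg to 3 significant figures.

24.2 kg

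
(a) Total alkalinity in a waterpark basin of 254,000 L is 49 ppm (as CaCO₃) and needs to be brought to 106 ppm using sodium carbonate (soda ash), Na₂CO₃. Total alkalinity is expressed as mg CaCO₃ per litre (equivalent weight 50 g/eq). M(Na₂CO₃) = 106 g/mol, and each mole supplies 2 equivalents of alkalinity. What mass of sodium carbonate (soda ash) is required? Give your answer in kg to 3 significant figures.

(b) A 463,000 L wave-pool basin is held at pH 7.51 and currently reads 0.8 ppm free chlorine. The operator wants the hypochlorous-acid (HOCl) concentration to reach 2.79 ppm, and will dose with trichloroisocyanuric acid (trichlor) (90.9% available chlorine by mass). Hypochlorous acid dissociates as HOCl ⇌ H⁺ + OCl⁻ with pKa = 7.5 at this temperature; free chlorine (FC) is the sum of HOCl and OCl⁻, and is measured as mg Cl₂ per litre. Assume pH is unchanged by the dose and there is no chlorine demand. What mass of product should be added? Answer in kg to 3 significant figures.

(a) Alkalinity to add: (106 − 49) = 57 mg/L as CaCO₃ × 254,000 L = 14,480 g as CaCO₃.
(a) Equivalents: 14,480 g ÷ 50 g/eq = 289.6 eq.
(a) Each mole of Na₂CO₃ supplies 2 eq, so 289.6 / 2 = 144.8 mol.
(a) Mass: 144.8 mol × 106 g/mol = 15,350 g.

(b) [OCl⁻]/[HOCl] = 10^(pH − pKa) = 10^(7.51 − 7.5) = 1.023; fraction as HOCl = 1/(1 + 1.023) = 0.4942.
(b) Free chlorine required for 2.79 ppm HOCl: 2.79 / 0.4942 = 5.645 ppm.
(b) FC to add: 5.645 − 0.8 = 4.845 mg/L as Cl₂.
(b) Cl₂ equivalent: 4.845 mg/L × 463,000 L = 2243 g.
(b) Product at 90.9% available Cl: 2243 / 0.909 = 2468 g.

(a) 15.3 kg; (b) 2.47 kg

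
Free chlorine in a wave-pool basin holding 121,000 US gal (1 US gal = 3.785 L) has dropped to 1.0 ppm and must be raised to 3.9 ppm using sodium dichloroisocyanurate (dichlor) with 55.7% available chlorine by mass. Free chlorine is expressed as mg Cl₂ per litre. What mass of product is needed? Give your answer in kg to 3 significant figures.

Volume: 121,000 US gal × 3.785 L/gal = 457,985 L.
Chlorine deficit: 3.9 − 1.0 = 2.9 ppm = 2.9 mg/L as Cl₂.
Cl₂ equivalent needed: 2.9 mg/L × 457,985 L = 1,328,000 mg = 1328 g.
Product at 55.7% available chlorine: 1328 / 0.557 = 2384 g.

2.38 kg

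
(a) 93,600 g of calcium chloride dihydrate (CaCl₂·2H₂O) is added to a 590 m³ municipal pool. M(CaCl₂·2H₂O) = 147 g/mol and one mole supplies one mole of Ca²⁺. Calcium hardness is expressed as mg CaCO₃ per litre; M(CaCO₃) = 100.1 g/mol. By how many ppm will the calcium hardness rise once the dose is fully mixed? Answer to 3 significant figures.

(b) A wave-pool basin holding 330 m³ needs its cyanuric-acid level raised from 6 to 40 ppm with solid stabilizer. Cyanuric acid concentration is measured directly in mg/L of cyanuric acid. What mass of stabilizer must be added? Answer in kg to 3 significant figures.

(a) 108 ppm; (b) 11.2 kg

(a) Volume: 590 m³ = 590,000 L.
(a) Moles of Ca²⁺: 93,600 g ÷ 147 g/mol = 636.7 mol.
(a) As CaCO₃: 636.7 mol × 100.1 g/mol = 63,740 g.
(a) Rise: 63,740 g / 590,000 L × 1000 = 108 mg/L.

(b) Volume: 330 m³ = 330,000 L.
(b) CYA to add: (40 − 6) = 34 mg/L × 330,000 L = 11,220 g cyanuric acid.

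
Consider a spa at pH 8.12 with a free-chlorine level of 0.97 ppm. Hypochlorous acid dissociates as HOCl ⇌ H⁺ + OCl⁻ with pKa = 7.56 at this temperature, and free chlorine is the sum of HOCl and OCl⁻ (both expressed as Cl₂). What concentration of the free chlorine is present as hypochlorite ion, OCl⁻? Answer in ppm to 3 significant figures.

0.761 ppm

[OCl⁻]/[HOCl] = 10^(pH − pKa) = 10^(8.12 − 7.56) = 10^0.56 = 3.631.
Fraction as HOCl = 1 / (1 + 3.631) = 0.2159.
OCl⁻ = (1 − 0.2159) × 0.97 ppm = 0.7605 ppm.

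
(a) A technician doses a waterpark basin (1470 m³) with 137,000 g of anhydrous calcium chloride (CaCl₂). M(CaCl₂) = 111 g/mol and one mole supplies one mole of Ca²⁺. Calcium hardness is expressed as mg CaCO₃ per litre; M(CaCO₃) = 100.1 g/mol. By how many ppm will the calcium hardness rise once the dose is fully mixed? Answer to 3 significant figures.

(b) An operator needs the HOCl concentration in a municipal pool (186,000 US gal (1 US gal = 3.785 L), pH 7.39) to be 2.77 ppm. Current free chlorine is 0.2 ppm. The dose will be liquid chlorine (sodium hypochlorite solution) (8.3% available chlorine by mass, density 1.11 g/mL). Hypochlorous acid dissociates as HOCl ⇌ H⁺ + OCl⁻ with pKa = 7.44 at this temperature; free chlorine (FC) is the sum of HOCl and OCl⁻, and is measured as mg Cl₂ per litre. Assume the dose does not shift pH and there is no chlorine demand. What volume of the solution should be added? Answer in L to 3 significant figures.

(a) 84.0 ppm; (b) 38.5 L

(a) Volume: 1470 m³ = 1,470,000 L.
(a) Moles of Ca²⁺: 137,000 g ÷ 111 g/mol = 1234 mol.
(a) As CaCO₃: 1234 mol × 100.1 g/mol = 123,500 g.
(a) Rise: 123,500 g / 1,470,000 L × 1000 = 84.05 mg/L.

(b) Volume: 186,000 US gal × 3.785 L/gal = 704,010 L.
(b) [OCl⁻]/[HOCl] = 10^(pH − pKa) = 10^(7.39 − 7.44) = 0.8913; fraction as HOCl = 1/(1 + 0.8913) = 0.5288.
(b) Free chlorine required for 2.77 ppm HOCl: 2.77 / 0.5288 = 5.239 ppm.
(b) FC to add: 5.239 − 0.2 = 5.039 mg/L as Cl₂.
(b) Cl₂ equivalent: 5.039 mg/L × 704,010 L = 3547 g.
(b) Product at 8.3% available Cl: 3547 / 0.083 = 42,740 g.
(b) Volume: 42,740 g ÷ 1.11 g/mL = 38,500 mL.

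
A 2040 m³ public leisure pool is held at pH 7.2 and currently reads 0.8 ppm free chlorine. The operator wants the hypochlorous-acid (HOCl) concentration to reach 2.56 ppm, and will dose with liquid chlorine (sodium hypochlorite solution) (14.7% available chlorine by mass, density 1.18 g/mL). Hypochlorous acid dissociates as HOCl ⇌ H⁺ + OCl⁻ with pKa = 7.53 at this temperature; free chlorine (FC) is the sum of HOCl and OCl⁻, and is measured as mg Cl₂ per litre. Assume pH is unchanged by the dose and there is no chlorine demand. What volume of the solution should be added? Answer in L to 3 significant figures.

34.8 L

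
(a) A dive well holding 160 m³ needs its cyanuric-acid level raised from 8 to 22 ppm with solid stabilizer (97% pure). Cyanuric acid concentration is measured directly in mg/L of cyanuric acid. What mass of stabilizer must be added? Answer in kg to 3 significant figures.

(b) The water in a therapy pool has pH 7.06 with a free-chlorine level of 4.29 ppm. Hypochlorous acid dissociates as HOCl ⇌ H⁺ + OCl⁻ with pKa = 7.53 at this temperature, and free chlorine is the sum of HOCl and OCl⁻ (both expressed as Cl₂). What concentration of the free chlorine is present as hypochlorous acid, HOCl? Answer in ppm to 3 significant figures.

(a) 2.31 kg; (b) 3.20 ppm

(a) Volume: 160 m³ = 160,000 L.
(a) CYA to add: (22 − 8) = 14 mg/L × 160,000 L = 2240 g cyanuric acid.
(a) At 97% purity: 2240 / 0.97 = 2309 g product.

(b) [OCl⁻]/[HOCl] = 10^(pH − pKa) = 10^(7.06 − 7.53) = 10^-0.47 = 0.3388.
(b) Fraction as HOCl = 1 / (1 + 0.3388) = 0.7469.
(b) HOCl = 0.7469 × 4.29 ppm = 3.204 ppm.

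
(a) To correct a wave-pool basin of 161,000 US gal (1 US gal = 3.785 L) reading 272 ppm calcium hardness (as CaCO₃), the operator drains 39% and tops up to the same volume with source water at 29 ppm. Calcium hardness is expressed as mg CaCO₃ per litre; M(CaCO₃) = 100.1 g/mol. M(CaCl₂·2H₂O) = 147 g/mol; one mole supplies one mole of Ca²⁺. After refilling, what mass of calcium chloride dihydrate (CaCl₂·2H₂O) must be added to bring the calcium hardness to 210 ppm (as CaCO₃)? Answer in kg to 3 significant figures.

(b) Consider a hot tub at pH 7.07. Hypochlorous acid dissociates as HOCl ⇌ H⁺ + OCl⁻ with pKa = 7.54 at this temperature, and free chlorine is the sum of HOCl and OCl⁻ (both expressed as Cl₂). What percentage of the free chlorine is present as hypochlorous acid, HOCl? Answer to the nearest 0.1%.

(a) Volume: 161,000 US gal × 3.785 L/gal = 609,385 L.
(a) After draining 39% and refilling: 272 × 0.61 + 29 × 0.39 = 177.23 ppm.
(a) Deficit to target: 210 − 177.23 = 32.77 mg/L.
(a) As CaCO₃: 32.77 mg/L × 609,385 L = 19,970 g; ÷ 100.1 = 199.5 mol Ca²⁺.
(a) Mass: 199.5 × 147 = 29,330 g.

(b) [OCl⁻]/[HOCl] = 10^(pH − pKa) = 10^(7.07 − 7.54) = 10^-0.47 = 0.3388.
(b) Fraction as HOCl = 1 / (1 + 0.3388) = 0.7469.

(a) 29.3 kg; (b) 74.7%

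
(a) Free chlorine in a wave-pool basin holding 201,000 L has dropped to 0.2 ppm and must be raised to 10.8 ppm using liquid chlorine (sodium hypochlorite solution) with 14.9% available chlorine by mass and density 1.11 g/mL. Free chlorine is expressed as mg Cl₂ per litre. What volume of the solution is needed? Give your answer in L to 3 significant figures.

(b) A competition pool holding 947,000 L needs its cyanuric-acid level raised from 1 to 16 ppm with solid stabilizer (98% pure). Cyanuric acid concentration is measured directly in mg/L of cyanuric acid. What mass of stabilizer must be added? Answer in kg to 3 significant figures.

(a) Chlorine deficit: 10.8 − 0.2 = 10.6 ppm = 10.6 mg/L as Cl₂.
(a) Cl₂ equivalent needed: 10.6 mg/L × 201,000 L = 2,131,000 mg = 2131 g.
(a) Product at 14.9% available chlorine: 2131 / 0.149 = 14,300 g.
(a) Volume at density 1.11 g/mL: 14,300 g ÷ 1.11 g/mL = 12,880 mL.

(b) CYA to add: (16 − 1) = 15 mg/L × 947,000 L = 14,200 g cyanuric acid.
(b) At 98% purity: 14,200 / 0.98 = 14,490 g product.

(a) 12.9 L; (b) 14.5 kg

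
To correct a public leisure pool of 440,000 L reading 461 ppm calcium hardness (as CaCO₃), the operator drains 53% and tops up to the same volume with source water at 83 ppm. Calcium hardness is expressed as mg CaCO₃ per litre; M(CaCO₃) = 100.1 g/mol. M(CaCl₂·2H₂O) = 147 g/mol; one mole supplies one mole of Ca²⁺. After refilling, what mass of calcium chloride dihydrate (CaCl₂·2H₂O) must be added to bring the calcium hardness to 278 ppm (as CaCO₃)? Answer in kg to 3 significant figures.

11.2 kg

After draining 53% and refilling: 461 × 0.47 + 83 × 0.53 = 260.66 ppm.
Deficit to target: 278 − 260.66 = 17.34 mg/L.
As CaCO₃: 17.34 mg/L × 440,000 L = 7630 g; ÷ 100.1 = 76.22 mol Ca²⁺.
Mass: 76.22 × 147 = 11,200 g.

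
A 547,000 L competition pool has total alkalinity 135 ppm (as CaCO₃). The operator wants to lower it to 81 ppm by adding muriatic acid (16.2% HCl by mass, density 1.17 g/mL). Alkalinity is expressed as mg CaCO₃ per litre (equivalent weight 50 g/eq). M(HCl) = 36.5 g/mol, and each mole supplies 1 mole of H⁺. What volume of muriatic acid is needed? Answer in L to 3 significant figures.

114 L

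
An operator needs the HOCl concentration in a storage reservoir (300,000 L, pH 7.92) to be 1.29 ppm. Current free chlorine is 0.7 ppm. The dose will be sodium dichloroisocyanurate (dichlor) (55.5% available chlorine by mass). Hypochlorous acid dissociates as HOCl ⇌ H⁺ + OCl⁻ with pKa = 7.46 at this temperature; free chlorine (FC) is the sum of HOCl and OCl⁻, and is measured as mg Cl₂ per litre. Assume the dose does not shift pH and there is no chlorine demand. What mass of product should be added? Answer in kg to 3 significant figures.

2.33 kg

[OCl⁻]/[HOCl] = 10^(pH − pKa) = 10^(7.92 − 7.46) = 2.884; fraction as HOCl = 1/(1 + 2.884) = 0.2575.
Free chlorine required for 1.29 ppm HOCl: 1.29 / 0.2575 = 5.01 ppm.
FC to add: 5.01 − 0.7 = 4.31 mg/L as Cl₂.
Cl₂ equivalent: 4.31 mg/L × 300,000 L = 1293 g.
Product at 55.5% available Cl: 1293 / 0.555 = 2330 g.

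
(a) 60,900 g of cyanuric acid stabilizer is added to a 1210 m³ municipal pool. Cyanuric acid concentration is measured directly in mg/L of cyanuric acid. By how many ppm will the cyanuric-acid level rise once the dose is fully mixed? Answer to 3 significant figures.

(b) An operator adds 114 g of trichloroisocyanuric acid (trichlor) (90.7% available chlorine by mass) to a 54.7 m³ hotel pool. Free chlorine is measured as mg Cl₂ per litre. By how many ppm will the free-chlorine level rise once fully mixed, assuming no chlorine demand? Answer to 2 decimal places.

(a) 50.3 ppm; (b) 1.89 ppm

(a) Volume: 1210 m³ = 1,210,000 L.
(a) Rise: 60,900 g / 1,210,000 L × 1000 = 50.33 mg/L.

(b) Volume: 54.7 m³ = 54,700 L.
(b) Available chlorine delivered: 114 g × 0.907 = 103.4 g as Cl₂.
(b) Concentration rise: 103.4 g / 54,700 L = 1.89 mg/L = 1.89 ppm.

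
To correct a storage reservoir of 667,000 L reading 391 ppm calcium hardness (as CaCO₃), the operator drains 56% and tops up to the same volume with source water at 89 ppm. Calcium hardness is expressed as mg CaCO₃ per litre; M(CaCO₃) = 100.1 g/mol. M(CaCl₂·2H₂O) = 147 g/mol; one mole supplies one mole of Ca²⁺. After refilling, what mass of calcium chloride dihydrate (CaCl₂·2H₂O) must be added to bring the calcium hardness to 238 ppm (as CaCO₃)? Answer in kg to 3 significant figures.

15.8 kg

After draining 56% and refilling: 391 × 0.44 + 89 × 0.56 = 221.88 ppm.
Deficit to target: 238 − 221.88 = 16.12 mg/L.
As CaCO₃: 16.12 mg/L × 667,000 L = 10,750 g; ÷ 100.1 = 107.4 mol Ca²⁺.
Mass: 107.4 × 147 = 15,790 g.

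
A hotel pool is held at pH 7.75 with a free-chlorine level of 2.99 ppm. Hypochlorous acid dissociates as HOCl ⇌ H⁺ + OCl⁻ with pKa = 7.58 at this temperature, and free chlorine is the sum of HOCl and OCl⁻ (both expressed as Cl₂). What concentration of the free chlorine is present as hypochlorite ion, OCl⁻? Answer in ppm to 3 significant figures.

1.78 ppm

[OCl⁻]/[HOCl] = 10^(pH − pKa) = 10^(7.75 − 7.58) = 10^0.17 = 1.479.
Fraction as HOCl = 1 / (1 + 1.479) = 0.4034.
OCl⁻ = (1 − 0.4034) × 2.99 ppm = 1.784 ppm.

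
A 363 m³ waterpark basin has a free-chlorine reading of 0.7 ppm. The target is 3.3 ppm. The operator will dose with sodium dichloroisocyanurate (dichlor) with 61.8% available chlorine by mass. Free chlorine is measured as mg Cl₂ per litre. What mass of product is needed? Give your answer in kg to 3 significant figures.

Volume: 363 m³ = 363,000 L.
Chlorine deficit: 3.3 − 0.7 = 2.6 ppm = 2.6 mg/L as Cl₂.
Cl₂ equivalent needed: 2.6 mg/L × 363,000 L = 943,800 mg = 943.8 g.
Product at 61.8% available chlorine: 943.8 / 0.618 = 1527 g.

1.53 kg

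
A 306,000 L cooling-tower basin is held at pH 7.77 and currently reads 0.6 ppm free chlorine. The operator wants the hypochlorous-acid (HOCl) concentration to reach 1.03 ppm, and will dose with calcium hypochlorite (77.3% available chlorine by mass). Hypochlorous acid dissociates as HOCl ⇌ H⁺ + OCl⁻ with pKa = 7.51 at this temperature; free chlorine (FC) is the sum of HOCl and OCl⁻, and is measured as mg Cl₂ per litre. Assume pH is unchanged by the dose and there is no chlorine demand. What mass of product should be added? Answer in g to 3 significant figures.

[OCl⁻]/[HOCl] = 10^(pH − pKa) = 10^(7.77 − 7.51) = 1.82; fraction as HOCl = 1/(1 + 1.82) = 0.3546.
Free chlorine required for 1.03 ppm HOCl: 1.03 / 0.3546 = 2.904 ppm.
FC to add: 2.904 − 0.6 = 2.304 mg/L as Cl₂.
Cl₂ equivalent: 2.304 mg/L × 306,000 L = 705.1 g.
Product at 77.3% available Cl: 705.1 / 0.773 = 912.2 g.

912 g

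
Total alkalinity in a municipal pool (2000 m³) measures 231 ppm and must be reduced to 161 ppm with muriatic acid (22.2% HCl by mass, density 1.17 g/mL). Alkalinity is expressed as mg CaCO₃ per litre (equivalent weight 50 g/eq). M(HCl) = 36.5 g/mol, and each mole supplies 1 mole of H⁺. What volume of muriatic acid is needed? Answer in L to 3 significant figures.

393 L

Volume: 2000 m³ = 2,000,000 L.
Alkalinity to neutralize: (231 − 161) = 70 mg/L as CaCO₃ × 2,000,000 L = 140,000 g as CaCO₃.
Equivalents of H⁺ required: 140,000 ÷ 50 g/eq = 2800 eq = 2800 mol HCl.
Mass of HCl: 2800 × 36.5 = 102,200 g.
Mass of 22.2% solution: 102,200 / 0.222 = 460,400 g.
Volume: 460,400 g ÷ 1.17 g/mL = 393,500 mL.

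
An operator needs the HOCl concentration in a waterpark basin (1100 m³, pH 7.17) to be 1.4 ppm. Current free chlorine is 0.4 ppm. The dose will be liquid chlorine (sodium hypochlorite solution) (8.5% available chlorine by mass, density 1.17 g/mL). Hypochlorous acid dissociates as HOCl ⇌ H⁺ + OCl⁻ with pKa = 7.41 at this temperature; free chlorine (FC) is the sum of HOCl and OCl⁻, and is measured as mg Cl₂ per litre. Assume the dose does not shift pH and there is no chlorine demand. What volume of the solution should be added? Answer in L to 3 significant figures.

20.0 L

Volume: 1100 m³ = 1,100,000 L.
[OCl⁻]/[HOCl] = 10^(pH − pKa) = 10^(7.17 − 7.41) = 0.5754; fraction as HOCl = 1/(1 + 0.5754) = 0.6347.
Free chlorine required for 1.4 ppm HOCl: 1.4 / 0.6347 = 2.206 ppm.
FC to add: 2.206 − 0.4 = 1.806 mg/L as Cl₂.
Cl₂ equivalent: 1.806 mg/L × 1,100,000 L = 1986 g.
Product at 8.5% available Cl: 1986 / 0.085 = 23,370 g.
Volume: 23,370 g ÷ 1.17 g/mL = 19,970 mL.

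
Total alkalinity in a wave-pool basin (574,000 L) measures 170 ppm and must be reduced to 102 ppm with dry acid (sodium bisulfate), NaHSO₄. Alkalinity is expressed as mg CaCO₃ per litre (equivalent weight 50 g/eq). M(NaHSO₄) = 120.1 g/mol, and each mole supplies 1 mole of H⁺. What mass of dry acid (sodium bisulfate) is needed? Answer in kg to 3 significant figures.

Alkalinity to neutralize: (170 − 102) = 68 mg/L as CaCO₃ × 574,000 L = 39,030 g as CaCO₃.
Equivalents of H⁺ required: 39,030 ÷ 50 g/eq = 780.6 eq = 780.6 mol NaHSO₄.
Mass of NaHSO₄: 780.6 × 120.1 = 93,750 g.

93.8 kg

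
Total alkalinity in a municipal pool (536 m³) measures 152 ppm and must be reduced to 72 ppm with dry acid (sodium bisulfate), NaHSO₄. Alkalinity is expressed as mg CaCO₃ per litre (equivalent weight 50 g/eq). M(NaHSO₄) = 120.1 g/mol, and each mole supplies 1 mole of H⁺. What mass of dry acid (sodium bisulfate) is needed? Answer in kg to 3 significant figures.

103 kg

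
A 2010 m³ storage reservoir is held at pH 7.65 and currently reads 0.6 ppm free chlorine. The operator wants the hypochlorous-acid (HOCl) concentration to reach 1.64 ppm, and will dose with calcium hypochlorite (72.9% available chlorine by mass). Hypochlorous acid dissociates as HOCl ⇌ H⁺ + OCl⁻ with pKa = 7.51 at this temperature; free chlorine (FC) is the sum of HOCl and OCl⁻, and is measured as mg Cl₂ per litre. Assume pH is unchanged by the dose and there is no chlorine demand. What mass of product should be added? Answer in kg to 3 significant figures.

Volume: 2010 m³ = 2,010,000 L.
[OCl⁻]/[HOCl] = 10^(pH − pKa) = 10^(7.65 − 7.51) = 1.38; fraction as HOCl = 1/(1 + 1.38) = 0.4201.
Free chlorine required for 1.64 ppm HOCl: 1.64 / 0.4201 = 3.904 ppm.
FC to add: 3.904 − 0.6 = 3.304 mg/L as Cl₂.
Cl₂ equivalent: 3.304 mg/L × 2,010,000 L = 6641 g.
Product at 72.9% available Cl: 6641 / 0.729 = 9109 g.

9.11 kg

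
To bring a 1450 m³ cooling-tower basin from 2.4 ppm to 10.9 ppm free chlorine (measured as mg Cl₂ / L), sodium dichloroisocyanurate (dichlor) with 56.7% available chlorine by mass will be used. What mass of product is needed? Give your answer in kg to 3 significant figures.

Volume: 1450 m³ = 1,450,000 L.
Chlorine deficit: 10.9 − 2.4 = 8.5 ppm = 8.5 mg/L as Cl₂.
Cl₂ equivalent needed: 8.5 mg/L × 1,450,000 L = 12,320,000 mg = 12,320 g.
Product at 56.7% available chlorine: 12,320 / 0.567 = 21,740 g.

21.7 kg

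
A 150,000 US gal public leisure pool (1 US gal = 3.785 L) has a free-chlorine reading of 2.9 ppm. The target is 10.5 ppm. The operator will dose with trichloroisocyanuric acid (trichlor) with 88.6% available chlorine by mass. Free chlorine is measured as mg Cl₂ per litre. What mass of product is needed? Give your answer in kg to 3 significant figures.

Volume: 150,000 US gal × 3.785 L/gal = 567,750 L.
Chlorine deficit: 10.5 − 2.9 = 7.6 ppm = 7.6 mg/L as Cl₂.
Cl₂ equivalent needed: 7.6 mg/L × 567,750 L = 4,315,000 mg = 4315 g.
Product at 88.6% available chlorine: 4315 / 0.886 = 4870 g.

4.87 kg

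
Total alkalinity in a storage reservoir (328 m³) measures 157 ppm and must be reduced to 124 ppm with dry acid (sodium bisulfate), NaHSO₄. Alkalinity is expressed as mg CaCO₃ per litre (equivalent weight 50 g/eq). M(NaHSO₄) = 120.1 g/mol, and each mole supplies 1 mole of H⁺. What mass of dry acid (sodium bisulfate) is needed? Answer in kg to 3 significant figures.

Volume: 328 m³ = 328,000 L.
Alkalinity to neutralize: (157 − 124) = 33 mg/L as CaCO₃ × 328,000 L = 10,820 g as CaCO₃.
Equivalents of H⁺ required: 10,820 ÷ 50 g/eq = 216.5 eq = 216.5 mol NaHSO₄.
Mass of NaHSO₄: 216.5 × 120.1 = 26,000 g.

26.0 kg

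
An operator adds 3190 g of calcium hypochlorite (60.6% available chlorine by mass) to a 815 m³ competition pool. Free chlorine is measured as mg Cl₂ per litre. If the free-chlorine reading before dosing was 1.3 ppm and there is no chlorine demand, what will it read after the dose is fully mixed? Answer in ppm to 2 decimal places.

3.67 ppm

Volume: 815 m³ = 815,000 L.
Available chlorine delivered: 3190 g × 0.606 = 1933 g as Cl₂.
Concentration rise: 1933 g / 815,000 L = 2.372 mg/L = 2.37 ppm.
Final FC: 1.3 + 2.37 = 3.67 ppm.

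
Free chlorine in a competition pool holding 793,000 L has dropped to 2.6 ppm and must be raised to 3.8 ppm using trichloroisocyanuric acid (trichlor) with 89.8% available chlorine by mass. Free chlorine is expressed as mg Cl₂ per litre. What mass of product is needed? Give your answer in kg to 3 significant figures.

Chlorine deficit: 3.8 − 2.6 = 1.2 ppm = 1.2 mg/L as Cl₂.
Cl₂ equivalent needed: 1.2 mg/L × 793,000 L = 951,600 mg = 951.6 g.
Product at 89.8% available chlorine: 951.6 / 0.898 = 1060 g.

1.06 kg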